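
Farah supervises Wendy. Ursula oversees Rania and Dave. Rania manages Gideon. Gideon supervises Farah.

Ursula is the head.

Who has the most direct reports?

Ursula

Direct-report counts: Ursula has 2; Rania has 1; Gideon has 1; Farah has 1. The largest is 2, held by Ursula.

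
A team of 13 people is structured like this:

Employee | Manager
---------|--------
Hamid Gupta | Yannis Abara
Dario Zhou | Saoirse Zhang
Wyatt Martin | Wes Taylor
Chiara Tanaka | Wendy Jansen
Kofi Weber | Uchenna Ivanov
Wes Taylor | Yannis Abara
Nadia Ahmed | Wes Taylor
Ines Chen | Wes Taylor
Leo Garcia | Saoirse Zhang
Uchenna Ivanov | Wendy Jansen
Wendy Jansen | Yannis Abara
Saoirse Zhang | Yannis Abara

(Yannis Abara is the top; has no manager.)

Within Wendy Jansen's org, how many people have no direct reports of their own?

2

The people in Wendy Jansen's organization with no one reporting to them are Kofi Weber, Chiara Tanaka. That is 2.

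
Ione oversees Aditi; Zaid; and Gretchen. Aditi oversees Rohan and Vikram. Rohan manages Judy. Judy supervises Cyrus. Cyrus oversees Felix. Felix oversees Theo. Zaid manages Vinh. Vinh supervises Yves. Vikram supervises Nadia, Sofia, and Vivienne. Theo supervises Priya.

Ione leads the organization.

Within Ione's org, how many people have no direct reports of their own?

6

The people in Ione's organization with no one reporting to them are Gretchen, Yves, Vivienne, Sofia, Nadia, Priya. That is 6.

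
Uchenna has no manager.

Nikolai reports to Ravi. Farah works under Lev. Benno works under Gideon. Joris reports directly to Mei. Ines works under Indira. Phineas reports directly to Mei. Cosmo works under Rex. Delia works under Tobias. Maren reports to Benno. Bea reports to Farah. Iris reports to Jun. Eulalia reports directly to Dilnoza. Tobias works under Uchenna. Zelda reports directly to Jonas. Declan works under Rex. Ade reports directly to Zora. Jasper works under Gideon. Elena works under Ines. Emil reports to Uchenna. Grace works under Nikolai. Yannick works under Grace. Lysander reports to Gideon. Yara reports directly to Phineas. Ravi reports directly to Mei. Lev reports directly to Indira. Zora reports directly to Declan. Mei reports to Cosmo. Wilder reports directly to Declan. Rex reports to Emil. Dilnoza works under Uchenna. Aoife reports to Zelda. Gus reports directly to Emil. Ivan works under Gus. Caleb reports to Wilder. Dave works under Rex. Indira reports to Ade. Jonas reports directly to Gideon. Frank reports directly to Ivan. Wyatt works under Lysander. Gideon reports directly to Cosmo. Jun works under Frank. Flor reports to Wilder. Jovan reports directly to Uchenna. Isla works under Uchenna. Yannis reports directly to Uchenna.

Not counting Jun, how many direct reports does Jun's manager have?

0

Jun reports to Frank, and Frank has no other direct reports. Jun has 0 peers.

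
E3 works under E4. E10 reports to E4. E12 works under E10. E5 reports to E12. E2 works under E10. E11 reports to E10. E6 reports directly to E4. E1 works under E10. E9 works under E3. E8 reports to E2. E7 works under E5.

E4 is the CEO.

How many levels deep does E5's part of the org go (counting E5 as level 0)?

The longest chain under E5 runs E5 → E7, which is 1 level below E5.

1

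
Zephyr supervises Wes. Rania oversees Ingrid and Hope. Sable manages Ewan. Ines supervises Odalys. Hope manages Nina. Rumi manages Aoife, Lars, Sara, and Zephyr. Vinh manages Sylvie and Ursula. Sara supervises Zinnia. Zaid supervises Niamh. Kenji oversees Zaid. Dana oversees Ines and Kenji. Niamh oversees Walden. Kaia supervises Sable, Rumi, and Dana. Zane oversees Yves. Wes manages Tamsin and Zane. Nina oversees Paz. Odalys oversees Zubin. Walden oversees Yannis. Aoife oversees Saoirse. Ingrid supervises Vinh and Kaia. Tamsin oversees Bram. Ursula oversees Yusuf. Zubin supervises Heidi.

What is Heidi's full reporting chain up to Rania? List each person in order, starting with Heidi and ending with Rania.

Heidi -> Zubin -> Odalys -> Ines -> Dana -> Kaia -> Ingrid -> Rania

Heidi reports to Zubin. Zubin reports to Odalys. Odalys reports to Ines. Ines reports to Dana. Dana reports to Kaia. Kaia reports to Ingrid. Ingrid reports to Rania. Rania is at the top.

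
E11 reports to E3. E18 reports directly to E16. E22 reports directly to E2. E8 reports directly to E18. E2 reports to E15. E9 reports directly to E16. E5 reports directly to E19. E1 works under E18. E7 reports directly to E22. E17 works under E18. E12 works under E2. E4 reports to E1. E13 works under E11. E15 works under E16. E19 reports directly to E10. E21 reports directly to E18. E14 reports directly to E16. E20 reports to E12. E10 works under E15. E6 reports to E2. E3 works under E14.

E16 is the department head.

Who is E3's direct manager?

E14

E3 reports directly to E14.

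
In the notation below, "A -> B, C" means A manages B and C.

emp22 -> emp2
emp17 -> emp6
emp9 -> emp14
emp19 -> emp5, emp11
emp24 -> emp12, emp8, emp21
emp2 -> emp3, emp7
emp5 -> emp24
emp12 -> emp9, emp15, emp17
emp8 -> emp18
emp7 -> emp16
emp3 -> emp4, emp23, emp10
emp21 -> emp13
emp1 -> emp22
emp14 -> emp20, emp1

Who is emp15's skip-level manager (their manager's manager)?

emp24

emp15 reports to emp12, and emp12 reports to emp24. So emp15's skip-level manager is emp24.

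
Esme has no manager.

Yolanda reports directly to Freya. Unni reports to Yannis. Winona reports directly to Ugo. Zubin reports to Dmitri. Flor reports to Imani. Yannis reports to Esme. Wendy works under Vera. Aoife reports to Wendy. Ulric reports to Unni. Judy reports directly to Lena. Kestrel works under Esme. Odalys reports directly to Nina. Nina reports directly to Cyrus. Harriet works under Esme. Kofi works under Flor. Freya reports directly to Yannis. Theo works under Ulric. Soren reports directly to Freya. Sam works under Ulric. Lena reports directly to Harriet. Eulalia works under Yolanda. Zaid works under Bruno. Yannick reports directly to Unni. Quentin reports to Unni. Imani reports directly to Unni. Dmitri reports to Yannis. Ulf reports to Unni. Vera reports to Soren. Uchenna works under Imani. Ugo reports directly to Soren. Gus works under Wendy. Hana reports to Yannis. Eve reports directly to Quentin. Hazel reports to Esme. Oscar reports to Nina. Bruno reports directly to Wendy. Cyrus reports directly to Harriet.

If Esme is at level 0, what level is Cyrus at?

Chain from Cyrus up to Esme: Cyrus → Harriet → Esme. That is 2 steps up, so Cyrus is 2 levels below Esme.

2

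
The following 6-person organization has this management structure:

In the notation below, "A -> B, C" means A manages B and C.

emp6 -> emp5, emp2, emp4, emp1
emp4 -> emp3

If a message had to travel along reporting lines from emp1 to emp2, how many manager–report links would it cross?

emp1 is 1 level below emp6, and emp2 is 1 level below emp6 (their lowest common manager). The shortest path runs up from emp1 to emp6 and back down to emp2: 1 + 1 = 2 links.

2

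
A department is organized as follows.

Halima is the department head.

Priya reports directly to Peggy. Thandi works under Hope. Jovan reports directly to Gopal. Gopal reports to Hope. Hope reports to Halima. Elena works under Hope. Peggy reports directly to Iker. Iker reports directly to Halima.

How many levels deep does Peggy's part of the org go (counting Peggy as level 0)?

1

The longest chain under Peggy runs Peggy → Priya, which is 1 level below Peggy.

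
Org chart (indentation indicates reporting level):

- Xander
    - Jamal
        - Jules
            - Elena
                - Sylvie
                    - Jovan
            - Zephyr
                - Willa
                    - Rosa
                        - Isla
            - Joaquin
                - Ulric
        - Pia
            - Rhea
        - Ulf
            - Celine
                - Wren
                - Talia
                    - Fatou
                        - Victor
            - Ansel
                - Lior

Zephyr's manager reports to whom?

Zephyr reports to Jules, and Jules reports to Jamal. So Zephyr's skip-level manager is Jamal.

Jamal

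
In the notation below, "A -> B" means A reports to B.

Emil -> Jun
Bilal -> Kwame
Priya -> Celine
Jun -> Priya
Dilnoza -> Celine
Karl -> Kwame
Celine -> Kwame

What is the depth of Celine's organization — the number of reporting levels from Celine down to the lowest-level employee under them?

3

The longest chain under Celine runs Celine → Priya → Jun → Emil, which is 3 levels below Celine.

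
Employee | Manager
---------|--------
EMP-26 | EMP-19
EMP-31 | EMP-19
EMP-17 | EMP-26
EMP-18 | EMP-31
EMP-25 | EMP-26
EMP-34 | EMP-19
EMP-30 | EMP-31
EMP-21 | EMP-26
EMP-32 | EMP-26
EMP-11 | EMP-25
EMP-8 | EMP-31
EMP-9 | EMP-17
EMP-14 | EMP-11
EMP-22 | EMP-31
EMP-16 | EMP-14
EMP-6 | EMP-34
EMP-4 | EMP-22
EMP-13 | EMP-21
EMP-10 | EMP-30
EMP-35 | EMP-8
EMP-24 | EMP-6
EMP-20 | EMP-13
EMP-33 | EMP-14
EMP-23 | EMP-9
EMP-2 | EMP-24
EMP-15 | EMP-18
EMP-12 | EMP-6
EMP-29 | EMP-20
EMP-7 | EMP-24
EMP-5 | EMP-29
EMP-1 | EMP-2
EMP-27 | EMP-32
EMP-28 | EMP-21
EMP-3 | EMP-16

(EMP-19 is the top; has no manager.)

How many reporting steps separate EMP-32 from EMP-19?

Chain from EMP-32 up to EMP-19: EMP-32 → EMP-26 → EMP-19. That is 2 steps up, so EMP-32 is 2 levels below EMP-19.

2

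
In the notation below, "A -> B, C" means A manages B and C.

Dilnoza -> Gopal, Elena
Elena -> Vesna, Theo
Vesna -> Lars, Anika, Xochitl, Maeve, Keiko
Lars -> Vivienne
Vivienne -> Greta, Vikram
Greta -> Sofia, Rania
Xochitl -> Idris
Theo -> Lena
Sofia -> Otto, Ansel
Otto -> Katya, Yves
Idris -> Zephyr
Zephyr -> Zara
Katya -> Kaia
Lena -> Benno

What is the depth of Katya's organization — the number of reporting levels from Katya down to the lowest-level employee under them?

1

The longest chain under Katya runs Katya → Kaia, which is 1 level below Katya.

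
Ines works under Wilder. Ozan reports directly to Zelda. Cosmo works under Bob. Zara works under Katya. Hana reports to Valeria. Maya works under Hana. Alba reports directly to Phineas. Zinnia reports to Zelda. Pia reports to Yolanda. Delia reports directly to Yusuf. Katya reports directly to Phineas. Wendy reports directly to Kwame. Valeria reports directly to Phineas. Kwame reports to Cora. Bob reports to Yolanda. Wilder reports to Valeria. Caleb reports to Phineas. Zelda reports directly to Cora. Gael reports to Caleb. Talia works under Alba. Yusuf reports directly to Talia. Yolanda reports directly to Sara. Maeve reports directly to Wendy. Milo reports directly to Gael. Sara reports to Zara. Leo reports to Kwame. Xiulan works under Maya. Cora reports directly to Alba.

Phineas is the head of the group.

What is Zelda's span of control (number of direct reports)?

2

Zelda directly manages Ozan, Zinnia. That is 2 direct reports.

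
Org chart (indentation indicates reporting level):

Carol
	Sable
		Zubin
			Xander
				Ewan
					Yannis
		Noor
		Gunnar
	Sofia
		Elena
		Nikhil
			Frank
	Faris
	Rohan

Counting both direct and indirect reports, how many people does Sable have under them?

Sable directly manages Zubin, Noor, Gunnar. Under Zubin: Xander, Ewan, Yannis (3). Noor has no reports. Gunnar has no reports. So Sable's organization is 3 direct reports plus everyone under them: 4 + 1 + 1 = 6.

6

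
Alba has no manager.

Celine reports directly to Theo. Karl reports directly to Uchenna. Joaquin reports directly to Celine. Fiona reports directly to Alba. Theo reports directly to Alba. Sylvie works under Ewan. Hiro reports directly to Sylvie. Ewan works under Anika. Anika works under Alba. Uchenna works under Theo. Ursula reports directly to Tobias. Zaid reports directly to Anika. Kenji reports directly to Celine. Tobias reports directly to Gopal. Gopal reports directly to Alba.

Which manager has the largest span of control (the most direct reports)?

Alba

Direct-report counts: Alba has 4; Anika has 2; Ewan has 1; Sylvie has 1; Gopal has 1; Tobias has 1; Theo has 2; Uchenna has 1; Celine has 2. The largest is 4, held by Alba.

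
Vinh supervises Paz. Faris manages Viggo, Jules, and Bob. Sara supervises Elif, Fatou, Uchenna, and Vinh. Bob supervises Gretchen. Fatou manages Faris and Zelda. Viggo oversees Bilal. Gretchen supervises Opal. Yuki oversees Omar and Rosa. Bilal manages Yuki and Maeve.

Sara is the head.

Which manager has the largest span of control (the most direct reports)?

Sara

Direct-report counts: Sara has 4; Vinh has 1; Fatou has 2; Faris has 3; Viggo has 1; Bilal has 2; Yuki has 2; Bob has 1; Gretchen has 1. The largest is 4, held by Sara.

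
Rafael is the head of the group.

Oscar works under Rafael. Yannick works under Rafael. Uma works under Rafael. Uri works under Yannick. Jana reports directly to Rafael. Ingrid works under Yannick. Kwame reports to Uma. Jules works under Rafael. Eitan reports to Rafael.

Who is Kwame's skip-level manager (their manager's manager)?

Rafael

Kwame reports to Uma, and Uma reports to Rafael. So Kwame's skip-level manager is Rafael.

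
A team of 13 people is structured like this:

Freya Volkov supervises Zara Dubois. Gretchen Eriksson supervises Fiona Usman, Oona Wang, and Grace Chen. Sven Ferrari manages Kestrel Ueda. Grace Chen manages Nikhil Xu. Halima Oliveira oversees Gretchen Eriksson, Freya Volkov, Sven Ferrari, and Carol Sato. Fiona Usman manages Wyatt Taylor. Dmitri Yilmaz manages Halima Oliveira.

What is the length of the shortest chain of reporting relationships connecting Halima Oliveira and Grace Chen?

2

Grace Chen is in Halima Oliveira's organization: the chain from Grace Chen up to Halima Oliveira is Grace Chen → Gretchen Eriksson → Halima Oliveira, which is 2 links.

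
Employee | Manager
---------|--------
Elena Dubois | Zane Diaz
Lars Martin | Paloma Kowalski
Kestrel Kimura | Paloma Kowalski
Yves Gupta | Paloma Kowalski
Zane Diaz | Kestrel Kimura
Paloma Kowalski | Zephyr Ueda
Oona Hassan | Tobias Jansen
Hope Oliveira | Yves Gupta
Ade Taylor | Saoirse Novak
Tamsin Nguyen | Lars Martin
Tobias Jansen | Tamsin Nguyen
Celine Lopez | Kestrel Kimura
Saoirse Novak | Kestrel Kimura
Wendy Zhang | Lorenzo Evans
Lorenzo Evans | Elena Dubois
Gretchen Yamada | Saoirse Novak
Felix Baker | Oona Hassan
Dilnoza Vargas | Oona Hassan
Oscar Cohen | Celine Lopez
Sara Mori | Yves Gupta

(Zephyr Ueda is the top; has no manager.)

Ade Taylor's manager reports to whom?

Kestrel Kimura

Ade Taylor reports to Saoirse Novak, and Saoirse Novak reports to Kestrel Kimura. So Ade Taylor's skip-level manager is Kestrel Kimura.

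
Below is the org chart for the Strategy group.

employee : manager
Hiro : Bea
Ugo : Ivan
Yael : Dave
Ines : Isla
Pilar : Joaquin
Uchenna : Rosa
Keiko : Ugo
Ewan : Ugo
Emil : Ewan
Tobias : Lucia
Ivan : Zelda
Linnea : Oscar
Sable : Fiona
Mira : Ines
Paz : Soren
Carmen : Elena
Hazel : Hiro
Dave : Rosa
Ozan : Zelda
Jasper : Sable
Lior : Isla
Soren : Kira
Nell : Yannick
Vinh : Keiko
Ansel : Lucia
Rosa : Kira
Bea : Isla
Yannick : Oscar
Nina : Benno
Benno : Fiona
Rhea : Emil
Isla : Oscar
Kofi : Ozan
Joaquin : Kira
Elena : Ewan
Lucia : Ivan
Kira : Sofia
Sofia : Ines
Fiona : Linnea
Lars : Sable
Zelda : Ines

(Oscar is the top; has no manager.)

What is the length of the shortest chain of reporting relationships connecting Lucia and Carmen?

5

Lucia is 1 level below Ivan, and Carmen is 4 levels below Ivan (their lowest common manager). The shortest path runs up from Lucia to Ivan and back down to Carmen: 1 + 4 = 5 links.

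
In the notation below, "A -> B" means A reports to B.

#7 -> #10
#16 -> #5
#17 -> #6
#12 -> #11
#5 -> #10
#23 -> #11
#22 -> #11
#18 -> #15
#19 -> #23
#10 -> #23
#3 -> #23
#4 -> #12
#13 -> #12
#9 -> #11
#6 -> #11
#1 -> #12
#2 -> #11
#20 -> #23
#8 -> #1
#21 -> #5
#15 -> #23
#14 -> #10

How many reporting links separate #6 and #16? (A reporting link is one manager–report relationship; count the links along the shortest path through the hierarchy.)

5

#6 is 1 level below #11, and #16 is 4 levels below #11 (their lowest common manager). The shortest path runs up from #6 to #11 and back down to #16: 1 + 4 = 5 links.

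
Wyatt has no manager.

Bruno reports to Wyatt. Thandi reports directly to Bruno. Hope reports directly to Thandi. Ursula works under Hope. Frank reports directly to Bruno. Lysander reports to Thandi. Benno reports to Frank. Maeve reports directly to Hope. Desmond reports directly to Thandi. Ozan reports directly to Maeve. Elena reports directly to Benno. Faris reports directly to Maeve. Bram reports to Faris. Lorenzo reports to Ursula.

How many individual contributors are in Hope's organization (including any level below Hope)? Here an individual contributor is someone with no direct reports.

3

The people in Hope's organization with no one reporting to them are Bram, Ozan, Lorenzo. That is 3.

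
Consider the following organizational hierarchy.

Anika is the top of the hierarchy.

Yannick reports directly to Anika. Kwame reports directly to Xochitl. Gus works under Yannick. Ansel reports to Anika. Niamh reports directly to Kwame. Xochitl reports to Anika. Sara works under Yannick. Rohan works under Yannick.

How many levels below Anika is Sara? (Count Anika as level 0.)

Chain from Sara up to Anika: Sara → Yannick → Anika. That is 2 steps up, so Sara is 2 levels below Anika.

2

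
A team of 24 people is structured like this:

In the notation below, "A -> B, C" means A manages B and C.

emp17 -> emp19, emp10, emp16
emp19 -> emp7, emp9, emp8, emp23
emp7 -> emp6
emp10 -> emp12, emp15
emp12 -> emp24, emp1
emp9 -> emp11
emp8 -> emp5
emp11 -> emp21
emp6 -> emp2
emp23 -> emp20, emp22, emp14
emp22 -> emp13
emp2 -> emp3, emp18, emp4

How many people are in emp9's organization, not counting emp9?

2

emp9 directly manages emp11. Under emp11: emp21 (1). That's 2 in total.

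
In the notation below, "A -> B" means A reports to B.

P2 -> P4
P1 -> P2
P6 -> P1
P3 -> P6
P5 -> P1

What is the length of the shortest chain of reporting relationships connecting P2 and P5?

P5 is in P2's organization: the chain from P5 up to P2 is P5 → P1 → P2, which is 2 links.

2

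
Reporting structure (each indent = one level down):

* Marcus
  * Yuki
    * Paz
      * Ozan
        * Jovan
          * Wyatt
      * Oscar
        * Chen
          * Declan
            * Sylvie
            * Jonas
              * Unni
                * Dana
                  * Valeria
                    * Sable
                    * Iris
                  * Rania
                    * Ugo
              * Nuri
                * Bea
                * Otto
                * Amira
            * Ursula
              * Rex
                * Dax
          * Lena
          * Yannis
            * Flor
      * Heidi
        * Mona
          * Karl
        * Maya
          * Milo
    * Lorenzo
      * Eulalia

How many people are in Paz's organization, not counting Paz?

30

Paz directly manages Ozan, Oscar, Heidi. Under Ozan: Jovan, Wyatt (2). Under Oscar: Chen, Yannis, Flor, Lena, Declan, Ursula, Rex, Dax, Jonas, Nuri, Amira, Otto, Bea, Unni, Dana, Rania, Ugo, Valeria, Iris, Sable, Sylvie (21). Under Heidi: Maya, Milo, Mona, Karl (4). So Paz's organization is 3 direct reports plus everyone under them: 3 + 22 + 5 = 30.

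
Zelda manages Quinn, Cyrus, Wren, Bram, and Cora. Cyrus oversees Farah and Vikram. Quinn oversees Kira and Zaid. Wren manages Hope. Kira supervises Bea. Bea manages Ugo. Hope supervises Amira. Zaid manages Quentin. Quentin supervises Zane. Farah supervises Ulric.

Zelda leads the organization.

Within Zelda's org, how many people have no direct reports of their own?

The people in Zelda's organization with no one reporting to them are Bram, Cora, Amira, Zane, Ugo, Vikram, Ulric. That is 7.

7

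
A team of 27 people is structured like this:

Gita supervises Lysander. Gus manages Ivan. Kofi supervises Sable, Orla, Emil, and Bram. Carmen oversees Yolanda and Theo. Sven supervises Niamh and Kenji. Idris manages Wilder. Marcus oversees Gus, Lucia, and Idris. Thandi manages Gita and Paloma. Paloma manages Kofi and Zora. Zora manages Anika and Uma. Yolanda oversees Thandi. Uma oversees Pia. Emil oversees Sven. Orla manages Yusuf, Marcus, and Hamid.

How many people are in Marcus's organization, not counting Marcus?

Marcus directly manages Gus, Lucia, Idris. Under Gus: Ivan (1). Lucia has no reports. Under Idris: Wilder (1). So Marcus's organization is 3 direct reports plus everyone under them: 2 + 1 + 2 = 5.

5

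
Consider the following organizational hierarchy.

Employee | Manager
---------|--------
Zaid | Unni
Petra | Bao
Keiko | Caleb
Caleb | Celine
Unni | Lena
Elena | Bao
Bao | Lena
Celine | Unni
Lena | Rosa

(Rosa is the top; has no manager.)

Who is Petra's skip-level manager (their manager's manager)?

Petra reports to Bao, and Bao reports to Lena. So Petra's skip-level manager is Lena.

Lena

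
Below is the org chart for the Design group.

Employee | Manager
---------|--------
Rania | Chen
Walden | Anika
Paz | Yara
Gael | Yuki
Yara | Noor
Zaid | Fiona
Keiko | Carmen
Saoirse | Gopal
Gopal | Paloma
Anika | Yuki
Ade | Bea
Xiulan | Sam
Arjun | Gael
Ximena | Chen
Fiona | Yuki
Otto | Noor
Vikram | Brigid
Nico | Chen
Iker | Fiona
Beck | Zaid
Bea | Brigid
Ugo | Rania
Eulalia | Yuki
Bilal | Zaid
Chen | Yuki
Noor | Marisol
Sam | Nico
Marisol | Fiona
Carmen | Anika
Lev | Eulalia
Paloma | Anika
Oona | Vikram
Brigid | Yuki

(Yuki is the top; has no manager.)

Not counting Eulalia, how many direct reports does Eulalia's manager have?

5

Eulalia reports to Yuki. Yuki's other direct reports are Anika, Brigid, Gael, Fiona, Chen — 5 peers.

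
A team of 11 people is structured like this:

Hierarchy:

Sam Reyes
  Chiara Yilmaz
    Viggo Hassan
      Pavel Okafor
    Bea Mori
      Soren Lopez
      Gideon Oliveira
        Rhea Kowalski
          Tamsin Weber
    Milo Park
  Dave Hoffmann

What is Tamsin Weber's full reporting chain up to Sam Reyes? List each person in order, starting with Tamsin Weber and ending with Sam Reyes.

Tamsin Weber reports to Rhea Kowalski. Rhea Kowalski reports to Gideon Oliveira. Gideon Oliveira reports to Bea Mori. Bea Mori reports to Chiara Yilmaz. Chiara Yilmaz reports to Sam Reyes. Sam Reyes is at the top.

Tamsin Weber -> Rhea Kowalski -> Gideon Oliveira -> Bea Mori -> Chiara Yilmaz -> Sam Reyes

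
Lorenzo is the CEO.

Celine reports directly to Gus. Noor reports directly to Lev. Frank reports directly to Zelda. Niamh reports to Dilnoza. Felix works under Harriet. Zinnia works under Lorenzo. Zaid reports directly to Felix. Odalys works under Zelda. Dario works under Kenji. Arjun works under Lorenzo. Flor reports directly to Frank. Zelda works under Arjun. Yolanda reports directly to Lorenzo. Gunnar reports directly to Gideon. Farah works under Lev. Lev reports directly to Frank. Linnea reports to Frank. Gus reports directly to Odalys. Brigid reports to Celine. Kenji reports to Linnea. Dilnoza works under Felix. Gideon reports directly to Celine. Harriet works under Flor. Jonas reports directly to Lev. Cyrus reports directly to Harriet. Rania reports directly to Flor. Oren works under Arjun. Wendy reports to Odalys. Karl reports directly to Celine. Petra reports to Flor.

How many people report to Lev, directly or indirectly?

Lev directly manages Farah, Noor, Jonas. Farah has no reports. Noor has no reports. Jonas has no reports. So Lev's organization is 3 direct reports plus everyone under them: 1 + 1 + 1 = 3.

3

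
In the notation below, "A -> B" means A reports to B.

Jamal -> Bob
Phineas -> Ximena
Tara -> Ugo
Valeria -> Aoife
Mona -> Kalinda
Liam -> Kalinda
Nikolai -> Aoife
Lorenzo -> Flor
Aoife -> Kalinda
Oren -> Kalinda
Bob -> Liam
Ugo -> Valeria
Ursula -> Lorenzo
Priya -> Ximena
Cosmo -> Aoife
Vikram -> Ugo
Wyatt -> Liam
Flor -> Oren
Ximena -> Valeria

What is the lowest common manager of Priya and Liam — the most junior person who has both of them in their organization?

Kalinda

Priya's chain of managers is Ximena, Valeria, Aoife, Kalinda. Liam's chain of managers is Kalinda. The first manager that appears in both chains is Kalinda.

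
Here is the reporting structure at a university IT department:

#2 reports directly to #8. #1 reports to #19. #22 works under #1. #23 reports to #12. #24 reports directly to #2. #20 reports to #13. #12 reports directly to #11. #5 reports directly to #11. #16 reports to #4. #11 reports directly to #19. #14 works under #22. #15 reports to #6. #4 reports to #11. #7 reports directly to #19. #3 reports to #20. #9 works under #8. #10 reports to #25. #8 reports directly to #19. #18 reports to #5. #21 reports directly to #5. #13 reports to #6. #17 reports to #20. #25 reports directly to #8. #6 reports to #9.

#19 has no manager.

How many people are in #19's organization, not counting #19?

24

#19 directly manages #8, #11, #1, #7. Under #8: #2, #24, #25, #10, #9, #6, #13, #20, #3, #17, #15 (11). Under #11: #4, #16, #5, #18, #21, #12, #23 (7). Under #1: #22, #14 (2). #7 has no reports. So #19's organization is 4 direct reports plus everyone under them: 12 + 8 + 3 + 1 = 24.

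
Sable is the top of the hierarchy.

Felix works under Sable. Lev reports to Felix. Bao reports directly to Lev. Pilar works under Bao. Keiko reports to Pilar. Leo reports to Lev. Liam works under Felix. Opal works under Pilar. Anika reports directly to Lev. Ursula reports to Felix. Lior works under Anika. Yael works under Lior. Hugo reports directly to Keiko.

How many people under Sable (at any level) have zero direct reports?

The people in Sable's organization with no one reporting to them are Ursula, Liam, Yael, Leo, Opal, Hugo. That is 6.

6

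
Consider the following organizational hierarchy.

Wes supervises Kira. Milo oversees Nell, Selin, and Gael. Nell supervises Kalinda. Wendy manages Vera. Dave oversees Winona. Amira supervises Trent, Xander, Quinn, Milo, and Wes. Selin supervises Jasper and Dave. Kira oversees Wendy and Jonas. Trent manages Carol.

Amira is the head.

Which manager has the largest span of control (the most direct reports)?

Direct-report counts: Amira has 5; Wes has 1; Kira has 2; Wendy has 1; Trent has 1; Milo has 3; Selin has 2; Dave has 1; Nell has 1. The largest is 5, held by Amira.

Amira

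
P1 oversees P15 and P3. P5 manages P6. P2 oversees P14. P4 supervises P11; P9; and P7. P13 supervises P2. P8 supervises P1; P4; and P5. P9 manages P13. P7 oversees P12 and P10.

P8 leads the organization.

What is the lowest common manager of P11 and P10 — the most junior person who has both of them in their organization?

P11's chain of managers is P4, P8. P10's chain of managers is P7, P4, P8. The first manager that appears in both chains is P4.

P4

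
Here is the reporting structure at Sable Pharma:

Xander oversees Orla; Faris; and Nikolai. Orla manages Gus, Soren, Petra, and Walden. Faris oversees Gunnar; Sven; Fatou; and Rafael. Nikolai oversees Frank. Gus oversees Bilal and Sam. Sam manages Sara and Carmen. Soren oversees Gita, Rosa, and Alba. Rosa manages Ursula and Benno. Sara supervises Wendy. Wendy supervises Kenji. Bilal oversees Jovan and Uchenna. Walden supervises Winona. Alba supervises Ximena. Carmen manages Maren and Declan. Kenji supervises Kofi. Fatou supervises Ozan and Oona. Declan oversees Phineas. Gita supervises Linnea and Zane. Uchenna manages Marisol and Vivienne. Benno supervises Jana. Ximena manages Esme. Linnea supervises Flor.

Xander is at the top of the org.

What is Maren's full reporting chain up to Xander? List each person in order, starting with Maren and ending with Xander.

Maren reports to Carmen. Carmen reports to Sam. Sam reports to Gus. Gus reports to Orla. Orla reports to Xander. Xander is at the top.

Maren -> Carmen -> Sam -> Gus -> Orla -> Xander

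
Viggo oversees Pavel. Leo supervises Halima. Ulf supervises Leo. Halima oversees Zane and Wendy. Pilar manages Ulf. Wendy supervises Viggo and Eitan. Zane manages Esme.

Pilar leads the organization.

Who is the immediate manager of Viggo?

Wendy

Viggo reports directly to Wendy.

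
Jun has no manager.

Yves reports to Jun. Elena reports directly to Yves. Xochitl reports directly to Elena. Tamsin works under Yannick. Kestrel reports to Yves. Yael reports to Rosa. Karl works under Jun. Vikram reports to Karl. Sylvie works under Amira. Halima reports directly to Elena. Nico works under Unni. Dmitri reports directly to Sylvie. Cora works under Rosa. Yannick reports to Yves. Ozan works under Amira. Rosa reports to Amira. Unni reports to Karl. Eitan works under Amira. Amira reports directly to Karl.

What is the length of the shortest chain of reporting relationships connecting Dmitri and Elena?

Dmitri is 4 levels below Jun, and Elena is 2 levels below Jun (their lowest common manager). The shortest path runs up from Dmitri to Jun and back down to Elena: 4 + 2 = 6 links.

6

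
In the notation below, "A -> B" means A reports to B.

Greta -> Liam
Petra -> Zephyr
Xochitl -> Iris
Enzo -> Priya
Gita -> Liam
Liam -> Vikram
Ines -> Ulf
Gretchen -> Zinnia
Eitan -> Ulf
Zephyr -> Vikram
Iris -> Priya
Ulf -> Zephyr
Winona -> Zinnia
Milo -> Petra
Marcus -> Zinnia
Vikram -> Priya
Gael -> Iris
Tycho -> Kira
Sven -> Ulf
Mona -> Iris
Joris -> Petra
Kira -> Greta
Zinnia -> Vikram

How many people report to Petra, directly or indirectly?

Petra directly manages Milo, Joris. Milo has no reports. Joris has no reports. So Petra's organization is 2 direct reports plus everyone under them: 1 + 1 = 2.

2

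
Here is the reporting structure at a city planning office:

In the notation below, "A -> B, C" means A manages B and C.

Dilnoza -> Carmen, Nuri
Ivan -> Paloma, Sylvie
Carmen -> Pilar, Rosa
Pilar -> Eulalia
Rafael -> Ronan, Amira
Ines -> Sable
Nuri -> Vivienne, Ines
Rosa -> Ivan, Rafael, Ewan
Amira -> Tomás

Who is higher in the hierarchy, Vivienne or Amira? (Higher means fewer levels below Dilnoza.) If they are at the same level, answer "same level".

Vivienne

Vivienne is 2 levels below Dilnoza; Amira is 4. Vivienne is higher.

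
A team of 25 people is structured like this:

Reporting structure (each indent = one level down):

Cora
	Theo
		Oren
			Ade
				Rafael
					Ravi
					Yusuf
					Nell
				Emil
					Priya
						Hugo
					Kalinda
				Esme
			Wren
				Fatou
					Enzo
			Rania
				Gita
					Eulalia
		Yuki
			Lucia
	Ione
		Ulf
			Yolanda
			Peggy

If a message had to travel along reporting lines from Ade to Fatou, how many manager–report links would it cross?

Ade is 1 level below Oren, and Fatou is 2 levels below Oren (their lowest common manager). The shortest path runs up from Ade to Oren and back down to Fatou: 1 + 2 = 3 links.

3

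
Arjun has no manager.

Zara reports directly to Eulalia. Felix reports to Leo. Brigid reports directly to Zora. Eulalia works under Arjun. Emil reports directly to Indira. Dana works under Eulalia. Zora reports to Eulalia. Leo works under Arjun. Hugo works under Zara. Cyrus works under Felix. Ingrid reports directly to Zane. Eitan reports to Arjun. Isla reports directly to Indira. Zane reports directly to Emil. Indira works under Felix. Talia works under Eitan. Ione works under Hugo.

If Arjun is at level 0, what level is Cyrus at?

3

Chain from Cyrus up to Arjun: Cyrus → Felix → Leo → Arjun. That is 3 steps up, so Cyrus is 3 levels below Arjun.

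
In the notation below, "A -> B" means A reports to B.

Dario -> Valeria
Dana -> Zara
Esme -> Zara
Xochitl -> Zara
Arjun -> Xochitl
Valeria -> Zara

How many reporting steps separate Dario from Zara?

2

Chain from Dario up to Zara: Dario → Valeria → Zara. That is 2 steps up, so Dario is 2 levels below Zara.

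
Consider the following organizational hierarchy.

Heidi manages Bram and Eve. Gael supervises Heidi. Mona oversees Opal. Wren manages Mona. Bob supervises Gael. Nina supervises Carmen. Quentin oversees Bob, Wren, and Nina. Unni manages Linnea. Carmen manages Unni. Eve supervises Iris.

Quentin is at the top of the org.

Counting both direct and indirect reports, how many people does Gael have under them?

Gael directly manages Heidi. Under Heidi: Bram, Eve, Iris (3). That's 4 in total.

4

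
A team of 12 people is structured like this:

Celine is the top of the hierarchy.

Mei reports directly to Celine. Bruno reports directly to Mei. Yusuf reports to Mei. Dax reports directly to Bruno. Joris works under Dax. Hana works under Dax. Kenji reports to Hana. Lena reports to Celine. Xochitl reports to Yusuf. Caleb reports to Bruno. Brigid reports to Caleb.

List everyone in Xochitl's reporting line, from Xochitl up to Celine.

Xochitl -> Yusuf -> Mei -> Celine

Xochitl reports to Yusuf. Yusuf reports to Mei. Mei reports to Celine. Celine is at the top.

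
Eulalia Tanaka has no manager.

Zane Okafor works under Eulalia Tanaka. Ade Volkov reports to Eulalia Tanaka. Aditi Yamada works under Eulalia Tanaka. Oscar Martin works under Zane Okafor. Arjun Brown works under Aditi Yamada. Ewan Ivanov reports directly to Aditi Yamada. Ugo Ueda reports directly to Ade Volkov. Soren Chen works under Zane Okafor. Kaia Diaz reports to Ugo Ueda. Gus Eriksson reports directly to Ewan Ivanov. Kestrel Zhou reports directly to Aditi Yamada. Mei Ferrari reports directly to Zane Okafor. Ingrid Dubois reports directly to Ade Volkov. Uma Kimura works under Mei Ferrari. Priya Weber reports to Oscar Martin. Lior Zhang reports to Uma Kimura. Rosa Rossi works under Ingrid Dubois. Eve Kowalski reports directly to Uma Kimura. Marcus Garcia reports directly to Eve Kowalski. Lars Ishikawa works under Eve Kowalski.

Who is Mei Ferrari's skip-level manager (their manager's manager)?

Mei Ferrari reports to Zane Okafor, and Zane Okafor reports to Eulalia Tanaka. So Mei Ferrari's skip-level manager is Eulalia Tanaka.

Eulalia Tanaka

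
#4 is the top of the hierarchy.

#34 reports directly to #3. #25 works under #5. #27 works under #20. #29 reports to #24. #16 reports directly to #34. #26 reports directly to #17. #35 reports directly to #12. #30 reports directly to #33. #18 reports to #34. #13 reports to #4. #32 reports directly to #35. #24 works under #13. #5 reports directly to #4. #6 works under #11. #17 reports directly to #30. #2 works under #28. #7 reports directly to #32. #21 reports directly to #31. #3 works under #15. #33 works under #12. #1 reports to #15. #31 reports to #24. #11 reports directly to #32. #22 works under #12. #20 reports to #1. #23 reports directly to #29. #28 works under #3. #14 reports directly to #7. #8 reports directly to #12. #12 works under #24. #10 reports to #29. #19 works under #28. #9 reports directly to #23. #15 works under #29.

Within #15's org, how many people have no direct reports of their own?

5

The people in #15's organization with no one reporting to them are #16, #18, #2, #19, #27. That is 5.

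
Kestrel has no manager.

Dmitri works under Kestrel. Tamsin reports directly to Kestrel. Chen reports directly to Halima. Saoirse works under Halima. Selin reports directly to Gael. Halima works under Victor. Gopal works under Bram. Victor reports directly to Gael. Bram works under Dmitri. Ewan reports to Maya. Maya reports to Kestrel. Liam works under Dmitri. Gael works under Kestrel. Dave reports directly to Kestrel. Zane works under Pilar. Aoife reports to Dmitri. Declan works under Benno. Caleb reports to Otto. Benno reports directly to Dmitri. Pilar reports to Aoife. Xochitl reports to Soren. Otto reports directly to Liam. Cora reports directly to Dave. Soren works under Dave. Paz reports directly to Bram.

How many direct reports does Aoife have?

1

Aoife directly manages Pilar. That is 1 direct report.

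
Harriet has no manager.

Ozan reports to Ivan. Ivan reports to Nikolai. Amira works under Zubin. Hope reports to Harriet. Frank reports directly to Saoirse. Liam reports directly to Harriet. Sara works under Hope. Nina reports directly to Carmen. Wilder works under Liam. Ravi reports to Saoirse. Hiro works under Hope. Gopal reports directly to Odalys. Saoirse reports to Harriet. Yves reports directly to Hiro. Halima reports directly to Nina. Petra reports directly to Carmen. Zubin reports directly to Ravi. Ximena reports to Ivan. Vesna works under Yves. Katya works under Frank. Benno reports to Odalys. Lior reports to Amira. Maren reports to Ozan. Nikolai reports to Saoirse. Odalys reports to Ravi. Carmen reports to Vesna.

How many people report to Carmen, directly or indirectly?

3

Carmen directly manages Nina, Petra. Under Nina: Halima (1). Petra has no reports. So Carmen's organization is 2 direct reports plus everyone under them: 2 + 1 = 3.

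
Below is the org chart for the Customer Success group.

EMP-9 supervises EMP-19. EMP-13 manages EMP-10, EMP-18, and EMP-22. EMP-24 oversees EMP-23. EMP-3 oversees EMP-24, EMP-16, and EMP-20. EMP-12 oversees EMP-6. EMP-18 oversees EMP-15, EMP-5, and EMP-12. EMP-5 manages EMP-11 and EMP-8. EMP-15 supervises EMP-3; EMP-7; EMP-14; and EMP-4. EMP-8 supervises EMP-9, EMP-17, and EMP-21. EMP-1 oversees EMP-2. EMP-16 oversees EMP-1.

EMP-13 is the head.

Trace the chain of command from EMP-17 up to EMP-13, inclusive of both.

EMP-17 reports to EMP-8. EMP-8 reports to EMP-5. EMP-5 reports to EMP-18. EMP-18 reports to EMP-13. EMP-13 is at the top.

EMP-17 -> EMP-8 -> EMP-5 -> EMP-18 -> EMP-13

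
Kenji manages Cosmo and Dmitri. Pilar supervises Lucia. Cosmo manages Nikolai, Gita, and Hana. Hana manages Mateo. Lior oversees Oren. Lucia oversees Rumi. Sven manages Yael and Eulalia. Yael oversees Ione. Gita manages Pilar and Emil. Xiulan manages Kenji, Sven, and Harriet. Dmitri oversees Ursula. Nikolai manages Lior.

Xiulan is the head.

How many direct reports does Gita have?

2

Gita directly manages Pilar, Emil. That is 2 direct reports.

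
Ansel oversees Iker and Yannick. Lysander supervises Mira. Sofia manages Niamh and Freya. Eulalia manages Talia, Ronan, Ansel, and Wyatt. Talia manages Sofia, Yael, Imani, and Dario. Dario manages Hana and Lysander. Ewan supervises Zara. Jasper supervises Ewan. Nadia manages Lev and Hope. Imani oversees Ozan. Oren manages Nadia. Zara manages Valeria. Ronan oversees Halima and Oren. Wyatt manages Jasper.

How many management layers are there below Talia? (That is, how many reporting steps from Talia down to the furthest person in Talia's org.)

The longest chain under Talia runs Talia → Dario → Lysander → Mira, which is 3 levels below Talia.

3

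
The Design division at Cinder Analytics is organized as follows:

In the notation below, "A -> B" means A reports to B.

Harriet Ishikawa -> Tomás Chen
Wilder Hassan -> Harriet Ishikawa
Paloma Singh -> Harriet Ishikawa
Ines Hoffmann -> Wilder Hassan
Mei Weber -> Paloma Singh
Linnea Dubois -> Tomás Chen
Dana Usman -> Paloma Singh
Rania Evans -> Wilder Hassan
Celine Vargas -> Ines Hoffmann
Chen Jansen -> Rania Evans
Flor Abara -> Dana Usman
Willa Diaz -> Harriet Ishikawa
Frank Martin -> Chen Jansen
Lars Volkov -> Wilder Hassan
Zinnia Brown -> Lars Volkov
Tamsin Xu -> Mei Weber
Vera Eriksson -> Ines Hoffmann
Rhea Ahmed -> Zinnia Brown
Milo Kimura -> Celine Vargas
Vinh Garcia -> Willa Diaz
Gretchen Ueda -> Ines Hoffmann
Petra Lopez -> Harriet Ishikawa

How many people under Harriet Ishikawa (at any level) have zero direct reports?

The people in Harriet Ishikawa's organization with no one reporting to them are Petra Lopez, Vinh Garcia, Flor Abara, Tamsin Xu, Rhea Ahmed, Frank Martin, Gretchen Ueda, Vera Eriksson, Milo Kimura. That is 9.

9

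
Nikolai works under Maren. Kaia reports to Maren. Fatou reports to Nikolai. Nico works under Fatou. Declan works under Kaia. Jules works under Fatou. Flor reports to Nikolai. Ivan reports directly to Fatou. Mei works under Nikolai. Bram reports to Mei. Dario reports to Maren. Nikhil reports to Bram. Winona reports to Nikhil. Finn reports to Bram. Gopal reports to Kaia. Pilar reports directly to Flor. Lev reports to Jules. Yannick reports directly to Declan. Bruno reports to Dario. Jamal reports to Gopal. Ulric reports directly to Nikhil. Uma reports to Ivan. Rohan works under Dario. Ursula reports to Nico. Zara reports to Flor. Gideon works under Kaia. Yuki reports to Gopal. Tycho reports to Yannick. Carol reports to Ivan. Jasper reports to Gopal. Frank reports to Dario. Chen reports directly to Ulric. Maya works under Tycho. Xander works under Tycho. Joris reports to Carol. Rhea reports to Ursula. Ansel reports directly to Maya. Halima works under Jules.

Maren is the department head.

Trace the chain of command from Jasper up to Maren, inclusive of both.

Jasper -> Gopal -> Kaia -> Maren

Jasper reports to Gopal. Gopal reports to Kaia. Kaia reports to Maren. Maren is at the top.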